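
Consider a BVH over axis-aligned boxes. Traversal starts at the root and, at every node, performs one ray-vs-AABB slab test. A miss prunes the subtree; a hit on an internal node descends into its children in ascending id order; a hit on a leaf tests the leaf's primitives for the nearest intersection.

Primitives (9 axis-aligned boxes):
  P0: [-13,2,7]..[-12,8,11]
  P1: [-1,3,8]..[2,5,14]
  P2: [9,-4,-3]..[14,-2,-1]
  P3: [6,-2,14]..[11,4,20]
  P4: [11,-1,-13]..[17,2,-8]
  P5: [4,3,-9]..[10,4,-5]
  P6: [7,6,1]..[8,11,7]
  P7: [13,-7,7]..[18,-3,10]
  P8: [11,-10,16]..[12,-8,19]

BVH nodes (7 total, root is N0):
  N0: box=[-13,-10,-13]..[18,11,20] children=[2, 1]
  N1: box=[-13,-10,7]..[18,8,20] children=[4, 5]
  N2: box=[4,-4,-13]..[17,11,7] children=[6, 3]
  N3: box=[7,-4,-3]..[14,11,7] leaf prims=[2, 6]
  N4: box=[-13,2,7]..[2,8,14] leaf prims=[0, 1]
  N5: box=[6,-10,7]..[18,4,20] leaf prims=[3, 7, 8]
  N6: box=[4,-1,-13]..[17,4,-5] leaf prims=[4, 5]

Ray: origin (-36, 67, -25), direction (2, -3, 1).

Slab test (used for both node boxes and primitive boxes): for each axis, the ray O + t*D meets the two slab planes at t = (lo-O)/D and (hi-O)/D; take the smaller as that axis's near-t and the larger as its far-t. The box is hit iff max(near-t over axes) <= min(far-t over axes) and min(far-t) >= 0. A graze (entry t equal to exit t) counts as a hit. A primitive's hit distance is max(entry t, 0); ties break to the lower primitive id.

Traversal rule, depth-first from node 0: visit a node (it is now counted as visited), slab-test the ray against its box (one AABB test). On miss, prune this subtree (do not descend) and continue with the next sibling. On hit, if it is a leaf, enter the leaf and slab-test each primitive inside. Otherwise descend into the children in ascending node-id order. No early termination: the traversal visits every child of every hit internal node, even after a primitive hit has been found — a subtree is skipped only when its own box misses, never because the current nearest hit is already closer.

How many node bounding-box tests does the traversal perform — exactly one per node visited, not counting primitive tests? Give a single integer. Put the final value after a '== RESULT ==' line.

Traverse from the root:
N0 x:[23/2,27] y:[56/3,77/3] z:[12,45] -> hit [56/3,77/3], descend [1, 2]
  N1 x:[23/2,27] y:[59/3,77/3] z:[32,45] -> miss, prune
  N2 x:[20,53/2] y:[56/3,71/3] z:[12,32] -> hit [20,71/3], descend [3, 6]
    N3 x:[43/2,25] y:[56/3,71/3] z:[22,32] -> hit [22,71/3] leaf, test {P2@t=23, P6(miss)}
    N6 x:[20,53/2] y:[21,68/3] z:[12,20] -> miss, prune

order=[0, 1, 2, 3, 6]  |boxes|=5  |leaves|=1  hit=P2

== RESULT ==
5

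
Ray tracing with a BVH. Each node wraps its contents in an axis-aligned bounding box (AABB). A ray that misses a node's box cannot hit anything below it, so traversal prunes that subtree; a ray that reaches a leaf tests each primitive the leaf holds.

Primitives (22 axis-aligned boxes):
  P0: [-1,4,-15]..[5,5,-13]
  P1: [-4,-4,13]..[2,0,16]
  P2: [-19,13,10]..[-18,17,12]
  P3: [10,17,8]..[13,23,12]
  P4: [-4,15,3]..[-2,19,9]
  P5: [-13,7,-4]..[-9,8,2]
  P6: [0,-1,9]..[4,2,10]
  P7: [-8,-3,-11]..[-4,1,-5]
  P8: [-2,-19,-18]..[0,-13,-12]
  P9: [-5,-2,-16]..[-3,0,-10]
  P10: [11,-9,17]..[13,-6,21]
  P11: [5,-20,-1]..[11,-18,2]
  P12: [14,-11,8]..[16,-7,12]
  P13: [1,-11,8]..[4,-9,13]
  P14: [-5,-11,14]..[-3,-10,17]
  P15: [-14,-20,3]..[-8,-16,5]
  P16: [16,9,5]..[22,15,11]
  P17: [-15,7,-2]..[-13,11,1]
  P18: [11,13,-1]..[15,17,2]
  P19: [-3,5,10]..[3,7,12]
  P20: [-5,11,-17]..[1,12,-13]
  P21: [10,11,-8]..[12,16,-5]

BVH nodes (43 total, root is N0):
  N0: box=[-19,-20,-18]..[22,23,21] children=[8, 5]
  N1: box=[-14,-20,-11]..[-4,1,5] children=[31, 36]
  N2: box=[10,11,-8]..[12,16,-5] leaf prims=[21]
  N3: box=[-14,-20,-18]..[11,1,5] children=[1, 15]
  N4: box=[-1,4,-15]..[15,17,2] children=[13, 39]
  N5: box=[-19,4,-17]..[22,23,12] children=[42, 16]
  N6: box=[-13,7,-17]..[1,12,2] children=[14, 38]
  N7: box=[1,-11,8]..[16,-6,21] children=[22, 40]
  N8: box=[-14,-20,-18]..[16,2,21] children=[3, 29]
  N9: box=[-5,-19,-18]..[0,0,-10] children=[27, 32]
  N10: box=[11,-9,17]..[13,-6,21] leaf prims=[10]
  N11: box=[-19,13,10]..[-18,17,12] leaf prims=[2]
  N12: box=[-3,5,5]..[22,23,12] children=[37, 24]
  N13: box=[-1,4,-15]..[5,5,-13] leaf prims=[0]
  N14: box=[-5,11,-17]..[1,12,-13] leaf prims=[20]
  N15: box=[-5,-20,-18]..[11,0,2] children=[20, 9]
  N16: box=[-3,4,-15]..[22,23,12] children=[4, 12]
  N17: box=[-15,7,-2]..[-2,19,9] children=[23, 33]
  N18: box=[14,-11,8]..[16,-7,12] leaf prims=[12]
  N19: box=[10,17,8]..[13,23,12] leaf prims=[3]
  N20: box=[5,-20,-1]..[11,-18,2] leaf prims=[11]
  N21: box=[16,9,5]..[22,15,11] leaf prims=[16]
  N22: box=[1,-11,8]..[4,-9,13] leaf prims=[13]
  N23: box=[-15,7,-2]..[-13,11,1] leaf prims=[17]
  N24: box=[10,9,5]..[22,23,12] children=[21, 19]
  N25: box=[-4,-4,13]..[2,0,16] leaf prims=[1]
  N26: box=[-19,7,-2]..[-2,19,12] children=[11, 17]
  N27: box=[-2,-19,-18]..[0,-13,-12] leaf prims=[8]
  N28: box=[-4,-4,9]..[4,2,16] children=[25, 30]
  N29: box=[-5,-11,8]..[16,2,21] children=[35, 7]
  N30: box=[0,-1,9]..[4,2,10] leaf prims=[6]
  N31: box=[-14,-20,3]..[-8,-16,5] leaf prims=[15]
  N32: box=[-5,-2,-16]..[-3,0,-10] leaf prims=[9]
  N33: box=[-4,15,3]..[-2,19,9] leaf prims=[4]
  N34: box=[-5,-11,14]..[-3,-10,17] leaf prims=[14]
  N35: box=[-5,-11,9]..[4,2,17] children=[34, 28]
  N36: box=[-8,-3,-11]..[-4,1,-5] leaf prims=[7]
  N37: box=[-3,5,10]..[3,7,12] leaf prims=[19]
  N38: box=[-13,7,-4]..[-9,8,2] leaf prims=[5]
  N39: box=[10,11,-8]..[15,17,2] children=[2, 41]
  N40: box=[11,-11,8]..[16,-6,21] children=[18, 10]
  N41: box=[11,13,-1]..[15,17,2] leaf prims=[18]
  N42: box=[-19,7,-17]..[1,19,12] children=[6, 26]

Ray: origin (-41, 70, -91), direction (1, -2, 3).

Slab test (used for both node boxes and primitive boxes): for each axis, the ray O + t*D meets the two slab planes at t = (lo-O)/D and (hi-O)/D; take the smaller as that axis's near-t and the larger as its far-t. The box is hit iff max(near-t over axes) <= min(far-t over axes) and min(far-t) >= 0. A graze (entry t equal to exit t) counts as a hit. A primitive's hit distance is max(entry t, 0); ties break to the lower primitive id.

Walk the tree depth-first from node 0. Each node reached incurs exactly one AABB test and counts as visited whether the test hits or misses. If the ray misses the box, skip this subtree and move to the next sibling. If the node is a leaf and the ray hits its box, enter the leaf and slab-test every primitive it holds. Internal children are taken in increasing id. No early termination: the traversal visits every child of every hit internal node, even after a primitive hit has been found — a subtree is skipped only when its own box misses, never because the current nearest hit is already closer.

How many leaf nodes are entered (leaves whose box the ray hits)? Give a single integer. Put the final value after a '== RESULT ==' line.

Traverse from the root:
N0 x:[22,63] y:[47/2,45] z:[73/3,112/3] -> hit [73/3,112/3], descend [5, 8]
  N5 x:[22,63] y:[47/2,33] z:[74/3,103/3] -> hit [74/3,33], descend [16, 42]
    N16 x:[38,63] y:[47/2,33] z:[76/3,103/3] -> miss, prune
    N42 x:[22,42] y:[51/2,63/2] z:[74/3,103/3] -> hit [51/2,63/2], descend [6, 26]
      N6 x:[28,42] y:[29,63/2] z:[74/3,31] -> hit [29,31], descend [14, 38]
        N14 x:[36,42] y:[29,59/2] z:[74/3,26] -> miss, prune
        N38 x:[28,32] y:[31,63/2] z:[29,31] -> hit [31,31] leaf, test {P5@t=31}
      N26 x:[22,39] y:[51/2,63/2] z:[89/3,103/3] -> hit [89/3,63/2], descend [11, 17]
        N11 x:[22,23] y:[53/2,57/2] z:[101/3,103/3] -> miss, prune
        N17 x:[26,39] y:[51/2,63/2] z:[89/3,100/3] -> hit [89/3,63/2], descend [23, 33]
          N23 x:[26,28] y:[59/2,63/2] z:[89/3,92/3] -> miss, prune
          N33 x:[37,39] y:[51/2,55/2] z:[94/3,100/3] -> miss, prune
  N8 x:[27,57] y:[34,45] z:[73/3,112/3] -> hit [34,112/3], descend [3, 29]
    N3 x:[27,52] y:[69/2,45] z:[73/3,32] -> miss, prune
    N29 x:[36,57] y:[34,81/2] z:[33,112/3] -> hit [36,112/3], descend [7, 35]
      N7 x:[42,57] y:[38,81/2] z:[33,112/3] -> miss, prune
      N35 x:[36,45] y:[34,81/2] z:[100/3,36] -> hit [36,36], descend [28, 34]
        N28 x:[37,45] y:[34,37] z:[100/3,107/3] -> miss, prune
        N34 x:[36,38] y:[40,81/2] z:[35,36] -> miss, prune

Summary -> nodes [0, 5, 16, 42, 6, 14, 38, 26, 11, 17, 23, 33, 8, 3, 29, 7, 35, 28, 34]; box-tests=19; leaf-entries=1; first=P5

== RESULT ==
1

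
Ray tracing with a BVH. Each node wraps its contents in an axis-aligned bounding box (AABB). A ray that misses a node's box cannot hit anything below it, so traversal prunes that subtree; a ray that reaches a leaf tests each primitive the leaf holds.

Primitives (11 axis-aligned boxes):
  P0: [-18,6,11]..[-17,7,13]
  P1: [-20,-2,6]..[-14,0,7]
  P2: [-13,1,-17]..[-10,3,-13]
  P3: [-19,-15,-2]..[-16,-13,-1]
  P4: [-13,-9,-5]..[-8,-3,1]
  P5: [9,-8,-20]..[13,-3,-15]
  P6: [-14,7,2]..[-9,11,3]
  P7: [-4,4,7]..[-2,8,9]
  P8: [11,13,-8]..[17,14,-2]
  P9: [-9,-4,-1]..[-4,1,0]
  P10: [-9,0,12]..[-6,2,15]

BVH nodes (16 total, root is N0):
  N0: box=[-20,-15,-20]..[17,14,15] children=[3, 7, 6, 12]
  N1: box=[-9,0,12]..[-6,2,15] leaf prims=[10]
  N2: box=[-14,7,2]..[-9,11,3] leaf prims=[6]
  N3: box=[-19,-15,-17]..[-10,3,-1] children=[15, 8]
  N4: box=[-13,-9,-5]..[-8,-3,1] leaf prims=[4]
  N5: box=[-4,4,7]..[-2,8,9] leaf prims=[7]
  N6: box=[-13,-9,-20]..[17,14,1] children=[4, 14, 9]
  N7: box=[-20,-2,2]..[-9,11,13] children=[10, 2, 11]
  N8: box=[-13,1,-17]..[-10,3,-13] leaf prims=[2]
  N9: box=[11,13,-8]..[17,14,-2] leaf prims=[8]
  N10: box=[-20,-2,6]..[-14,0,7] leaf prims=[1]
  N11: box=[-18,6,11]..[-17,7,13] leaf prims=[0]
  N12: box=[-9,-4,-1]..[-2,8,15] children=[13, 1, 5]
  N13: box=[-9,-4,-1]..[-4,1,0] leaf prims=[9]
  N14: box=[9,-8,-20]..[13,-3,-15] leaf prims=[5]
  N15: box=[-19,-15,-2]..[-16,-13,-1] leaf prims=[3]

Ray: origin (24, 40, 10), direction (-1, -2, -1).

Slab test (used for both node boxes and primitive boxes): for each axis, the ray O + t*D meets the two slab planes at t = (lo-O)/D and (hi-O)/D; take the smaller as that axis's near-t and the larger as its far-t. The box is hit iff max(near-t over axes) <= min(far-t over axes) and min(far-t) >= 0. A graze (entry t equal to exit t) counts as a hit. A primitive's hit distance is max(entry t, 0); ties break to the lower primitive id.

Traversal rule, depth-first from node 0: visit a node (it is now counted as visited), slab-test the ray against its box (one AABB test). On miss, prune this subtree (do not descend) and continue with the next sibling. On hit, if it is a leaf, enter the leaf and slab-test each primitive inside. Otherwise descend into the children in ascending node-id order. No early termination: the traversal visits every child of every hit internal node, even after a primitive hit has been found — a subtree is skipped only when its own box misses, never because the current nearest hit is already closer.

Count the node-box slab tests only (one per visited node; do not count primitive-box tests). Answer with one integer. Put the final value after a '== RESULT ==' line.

Walk:
N0 x:[7,44] y:[13,55/2] z:[-5,30] -> hit [13,55/2], descend [3, 6, 7, 12]
  N3 x:[34,43] y:[37/2,55/2] z:[11,27] -> miss, prune
  N6 x:[7,37] y:[13,49/2] z:[9,30] -> hit [13,49/2], descend [4, 9, 14]
    N4 x:[32,37] y:[43/2,49/2] z:[9,15] -> miss, prune
    N9 x:[7,13] y:[13,27/2] z:[12,18] -> hit [13,13] leaf, test {P8@t=13}
    N14 x:[11,15] y:[43/2,24] z:[25,30] -> miss, prune
  N7 x:[33,44] y:[29/2,21] z:[-3,8] -> miss, prune
  N12 x:[26,33] y:[16,22] z:[-5,11] -> miss, prune

Summary -> nodes [0, 3, 6, 4, 9, 14, 7, 12]; box-tests=8; leaf-entries=1; first=P8

== RESULT ==
8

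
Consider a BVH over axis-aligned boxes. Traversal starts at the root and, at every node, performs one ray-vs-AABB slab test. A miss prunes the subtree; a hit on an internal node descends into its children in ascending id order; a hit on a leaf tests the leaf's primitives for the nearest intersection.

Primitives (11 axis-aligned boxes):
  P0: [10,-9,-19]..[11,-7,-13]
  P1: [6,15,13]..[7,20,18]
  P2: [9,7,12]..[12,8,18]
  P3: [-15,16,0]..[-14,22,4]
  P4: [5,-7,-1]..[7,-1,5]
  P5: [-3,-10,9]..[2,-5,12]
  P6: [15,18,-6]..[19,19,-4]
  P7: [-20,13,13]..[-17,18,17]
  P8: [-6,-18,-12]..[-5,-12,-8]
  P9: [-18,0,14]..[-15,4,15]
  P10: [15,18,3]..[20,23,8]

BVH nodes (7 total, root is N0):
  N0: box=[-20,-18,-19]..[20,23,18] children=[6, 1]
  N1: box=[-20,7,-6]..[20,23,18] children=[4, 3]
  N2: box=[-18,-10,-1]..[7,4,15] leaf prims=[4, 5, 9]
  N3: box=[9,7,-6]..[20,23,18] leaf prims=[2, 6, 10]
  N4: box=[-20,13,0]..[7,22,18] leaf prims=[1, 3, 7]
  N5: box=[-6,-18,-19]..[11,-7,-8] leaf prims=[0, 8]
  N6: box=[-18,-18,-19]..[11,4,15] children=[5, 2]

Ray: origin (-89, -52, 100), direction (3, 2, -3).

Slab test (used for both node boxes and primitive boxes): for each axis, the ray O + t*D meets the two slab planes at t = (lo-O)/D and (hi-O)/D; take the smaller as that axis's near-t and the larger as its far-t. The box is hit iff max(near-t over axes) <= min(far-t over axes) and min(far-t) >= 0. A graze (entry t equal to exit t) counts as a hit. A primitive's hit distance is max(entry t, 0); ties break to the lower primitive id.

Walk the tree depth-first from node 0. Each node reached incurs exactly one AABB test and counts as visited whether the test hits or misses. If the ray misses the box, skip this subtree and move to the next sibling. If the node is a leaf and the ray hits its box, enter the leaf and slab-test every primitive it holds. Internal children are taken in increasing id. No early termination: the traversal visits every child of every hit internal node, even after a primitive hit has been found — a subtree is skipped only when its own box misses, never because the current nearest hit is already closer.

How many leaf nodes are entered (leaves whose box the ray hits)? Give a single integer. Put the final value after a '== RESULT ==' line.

Traverse from the root:
N0 x:[23,109/3] y:[17,75/2] z:[82/3,119/3] -> hit [82/3,109/3], descend [1, 6]
  N1 x:[23,109/3] y:[59/2,75/2] z:[82/3,106/3] -> hit [59/2,106/3], descend [3, 4]
    N3 x:[98/3,109/3] y:[59/2,75/2] z:[82/3,106/3] -> hit [98/3,106/3] leaf, test {P2(miss), P6@t=35, P10(miss)}
    N4 x:[23,32] y:[65/2,37] z:[82/3,100/3] -> miss, prune
  N6 x:[71/3,100/3] y:[17,28] z:[85/3,119/3] -> miss, prune

order=[0, 1, 3, 4, 6]  |boxes|=5  |leaves|=1  hit=P6

== RESULT ==
1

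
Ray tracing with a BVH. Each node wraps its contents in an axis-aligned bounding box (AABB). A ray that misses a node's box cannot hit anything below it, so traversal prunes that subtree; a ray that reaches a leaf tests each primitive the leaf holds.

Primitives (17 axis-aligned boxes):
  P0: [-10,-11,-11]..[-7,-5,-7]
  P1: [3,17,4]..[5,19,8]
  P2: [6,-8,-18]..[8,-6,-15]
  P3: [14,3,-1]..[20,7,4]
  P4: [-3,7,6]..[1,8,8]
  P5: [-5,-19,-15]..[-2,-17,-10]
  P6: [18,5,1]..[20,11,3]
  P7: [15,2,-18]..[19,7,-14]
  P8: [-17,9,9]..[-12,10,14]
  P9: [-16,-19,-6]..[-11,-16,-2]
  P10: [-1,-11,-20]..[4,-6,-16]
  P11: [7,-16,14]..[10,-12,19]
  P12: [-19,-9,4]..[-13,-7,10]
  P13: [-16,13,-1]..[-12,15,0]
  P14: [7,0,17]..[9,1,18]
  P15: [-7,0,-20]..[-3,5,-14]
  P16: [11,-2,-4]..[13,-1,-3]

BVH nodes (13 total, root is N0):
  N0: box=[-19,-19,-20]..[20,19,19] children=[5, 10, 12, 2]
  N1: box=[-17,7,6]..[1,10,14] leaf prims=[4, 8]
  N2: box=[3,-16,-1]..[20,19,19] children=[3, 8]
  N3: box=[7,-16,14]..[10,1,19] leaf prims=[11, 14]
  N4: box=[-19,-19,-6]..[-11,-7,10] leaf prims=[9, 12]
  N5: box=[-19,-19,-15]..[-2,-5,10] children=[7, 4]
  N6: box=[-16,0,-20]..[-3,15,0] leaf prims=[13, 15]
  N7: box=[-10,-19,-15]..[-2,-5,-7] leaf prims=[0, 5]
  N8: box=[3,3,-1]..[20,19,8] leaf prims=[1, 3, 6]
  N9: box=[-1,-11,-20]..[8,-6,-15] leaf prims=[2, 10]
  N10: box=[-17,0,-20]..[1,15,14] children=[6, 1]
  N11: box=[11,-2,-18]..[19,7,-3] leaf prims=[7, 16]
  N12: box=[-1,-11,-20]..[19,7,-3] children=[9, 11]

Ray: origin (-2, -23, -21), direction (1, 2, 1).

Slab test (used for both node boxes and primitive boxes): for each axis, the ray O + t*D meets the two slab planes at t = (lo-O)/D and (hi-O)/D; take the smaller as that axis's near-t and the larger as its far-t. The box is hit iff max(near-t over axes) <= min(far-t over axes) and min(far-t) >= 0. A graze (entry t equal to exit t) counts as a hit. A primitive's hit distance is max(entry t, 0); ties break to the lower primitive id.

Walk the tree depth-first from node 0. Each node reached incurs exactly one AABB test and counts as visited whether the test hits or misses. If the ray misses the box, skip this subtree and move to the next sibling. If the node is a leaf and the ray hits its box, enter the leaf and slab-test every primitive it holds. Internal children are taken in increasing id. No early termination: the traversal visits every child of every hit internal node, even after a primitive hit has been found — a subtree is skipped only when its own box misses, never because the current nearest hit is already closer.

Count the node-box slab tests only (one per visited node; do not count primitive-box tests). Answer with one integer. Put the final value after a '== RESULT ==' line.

Traverse from the root:
N0 x:[-17,22] y:[2,21] z:[1,40] -> hit [2,21], descend [2, 5, 10, 12]
  N2 x:[5,22] y:[7/2,21] z:[20,40] -> hit [20,21], descend [3, 8]
    N3 x:[9,12] y:[7/2,12] z:[35,40] -> miss, prune
    N8 x:[5,22] y:[13,21] z:[20,29] -> hit [20,21] leaf, test {P1(miss), P3(miss), P6(miss)}
  N5 x:[-17,0] y:[2,9] z:[6,31] -> miss, prune
  N10 x:[-15,3] y:[23/2,19] z:[1,35] -> miss, prune
  N12 x:[1,21] y:[6,15] z:[1,18] -> hit [6,15], descend [9, 11]
    N9 x:[1,10] y:[6,17/2] z:[1,6] -> hit [6,6] leaf, test {P2(miss), P10(miss)}
    N11 x:[13,21] y:[21/2,15] z:[3,18] -> hit [13,15] leaf, test {P7(miss), P16(miss)}

Summary -> nodes [0, 2, 3, 8, 5, 10, 12, 9, 11]; box-tests=9; leaf-entries=3; first=miss

== RESULT ==
9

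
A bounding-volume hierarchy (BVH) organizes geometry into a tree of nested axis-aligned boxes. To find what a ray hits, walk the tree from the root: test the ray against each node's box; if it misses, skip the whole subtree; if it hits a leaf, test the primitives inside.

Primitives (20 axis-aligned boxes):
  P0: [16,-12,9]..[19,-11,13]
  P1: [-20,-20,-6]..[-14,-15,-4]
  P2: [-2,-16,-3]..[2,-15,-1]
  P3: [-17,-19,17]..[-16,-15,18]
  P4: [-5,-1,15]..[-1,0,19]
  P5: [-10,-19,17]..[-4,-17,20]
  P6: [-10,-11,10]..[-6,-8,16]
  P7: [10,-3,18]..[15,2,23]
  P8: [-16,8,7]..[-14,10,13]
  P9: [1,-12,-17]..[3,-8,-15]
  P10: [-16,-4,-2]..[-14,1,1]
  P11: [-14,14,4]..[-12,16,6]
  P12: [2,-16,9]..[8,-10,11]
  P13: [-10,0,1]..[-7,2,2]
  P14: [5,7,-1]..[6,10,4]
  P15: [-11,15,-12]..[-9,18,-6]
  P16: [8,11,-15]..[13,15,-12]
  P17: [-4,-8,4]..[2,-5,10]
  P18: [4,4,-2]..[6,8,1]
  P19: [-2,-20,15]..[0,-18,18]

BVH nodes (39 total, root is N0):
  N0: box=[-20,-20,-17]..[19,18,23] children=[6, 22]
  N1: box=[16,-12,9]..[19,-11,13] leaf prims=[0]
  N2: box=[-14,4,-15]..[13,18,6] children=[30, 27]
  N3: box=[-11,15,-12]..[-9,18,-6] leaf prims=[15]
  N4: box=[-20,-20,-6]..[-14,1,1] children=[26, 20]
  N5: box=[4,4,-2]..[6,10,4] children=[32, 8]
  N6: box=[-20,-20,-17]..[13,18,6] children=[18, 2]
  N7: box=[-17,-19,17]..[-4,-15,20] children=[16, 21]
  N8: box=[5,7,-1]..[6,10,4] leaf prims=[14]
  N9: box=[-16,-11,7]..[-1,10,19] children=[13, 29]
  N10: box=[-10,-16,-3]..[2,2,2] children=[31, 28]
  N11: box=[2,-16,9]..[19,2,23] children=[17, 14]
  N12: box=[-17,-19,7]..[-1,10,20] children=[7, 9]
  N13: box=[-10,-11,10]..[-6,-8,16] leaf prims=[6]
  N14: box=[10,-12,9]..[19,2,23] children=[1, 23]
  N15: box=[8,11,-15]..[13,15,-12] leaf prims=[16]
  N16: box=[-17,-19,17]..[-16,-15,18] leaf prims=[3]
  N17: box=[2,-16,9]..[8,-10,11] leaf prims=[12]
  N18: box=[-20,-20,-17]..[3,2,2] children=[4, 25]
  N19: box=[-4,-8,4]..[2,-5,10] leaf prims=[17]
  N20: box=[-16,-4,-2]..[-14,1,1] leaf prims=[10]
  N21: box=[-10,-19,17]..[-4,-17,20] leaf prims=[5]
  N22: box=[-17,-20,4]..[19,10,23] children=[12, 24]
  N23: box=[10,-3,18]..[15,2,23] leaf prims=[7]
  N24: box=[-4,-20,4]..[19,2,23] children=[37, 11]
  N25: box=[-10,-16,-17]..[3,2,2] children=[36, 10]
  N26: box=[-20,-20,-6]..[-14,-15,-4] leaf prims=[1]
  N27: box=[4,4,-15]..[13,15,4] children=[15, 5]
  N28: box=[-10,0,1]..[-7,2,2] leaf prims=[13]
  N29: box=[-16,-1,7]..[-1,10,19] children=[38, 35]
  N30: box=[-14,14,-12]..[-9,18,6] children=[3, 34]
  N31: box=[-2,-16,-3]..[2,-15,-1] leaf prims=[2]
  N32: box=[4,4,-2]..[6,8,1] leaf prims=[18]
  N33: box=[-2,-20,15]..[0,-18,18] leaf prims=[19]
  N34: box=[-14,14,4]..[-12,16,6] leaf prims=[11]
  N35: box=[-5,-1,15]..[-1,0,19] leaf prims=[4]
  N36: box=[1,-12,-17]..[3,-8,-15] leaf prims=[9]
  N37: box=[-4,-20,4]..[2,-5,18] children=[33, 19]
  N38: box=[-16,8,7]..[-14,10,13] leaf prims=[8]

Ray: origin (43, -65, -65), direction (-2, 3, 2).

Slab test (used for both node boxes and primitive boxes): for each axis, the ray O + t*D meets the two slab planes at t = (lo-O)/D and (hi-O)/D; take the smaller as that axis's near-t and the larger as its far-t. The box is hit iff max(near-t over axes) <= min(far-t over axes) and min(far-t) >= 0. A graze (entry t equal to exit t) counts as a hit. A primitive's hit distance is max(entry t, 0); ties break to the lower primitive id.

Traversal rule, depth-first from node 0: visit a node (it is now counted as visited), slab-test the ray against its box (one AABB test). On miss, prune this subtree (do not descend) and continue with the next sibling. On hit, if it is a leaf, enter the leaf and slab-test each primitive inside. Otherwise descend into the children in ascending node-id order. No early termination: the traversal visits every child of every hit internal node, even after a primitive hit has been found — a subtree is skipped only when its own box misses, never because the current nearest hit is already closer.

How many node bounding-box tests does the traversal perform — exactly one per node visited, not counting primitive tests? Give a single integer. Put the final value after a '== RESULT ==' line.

Walk:
N0 x:[12,63/2] y:[15,83/3] z:[24,44] -> hit [24,83/3], descend [6, 22]
  N6 x:[15,63/2] y:[15,83/3] z:[24,71/2] -> hit [24,83/3], descend [2, 18]
    N2 x:[15,57/2] y:[23,83/3] z:[25,71/2] -> hit [25,83/3], descend [27, 30]
      N27 x:[15,39/2] y:[23,80/3] z:[25,69/2] -> miss, prune
      N30 x:[26,57/2] y:[79/3,83/3] z:[53/2,71/2] -> hit [53/2,83/3], descend [3, 34]
        N3 x:[26,27] y:[80/3,83/3] z:[53/2,59/2] -> hit [80/3,27] leaf, test {P15@t=80/3}
        N34 x:[55/2,57/2] y:[79/3,27] z:[69/2,71/2] -> miss, prune
    N18 x:[20,63/2] y:[15,67/3] z:[24,67/2] -> miss, prune
  N22 x:[12,30] y:[15,25] z:[69/2,44] -> miss, prune

order=[0, 6, 2, 27, 30, 3, 34, 18, 22]  |boxes|=9  |leaves|=1  hit=P15

== RESULT ==
9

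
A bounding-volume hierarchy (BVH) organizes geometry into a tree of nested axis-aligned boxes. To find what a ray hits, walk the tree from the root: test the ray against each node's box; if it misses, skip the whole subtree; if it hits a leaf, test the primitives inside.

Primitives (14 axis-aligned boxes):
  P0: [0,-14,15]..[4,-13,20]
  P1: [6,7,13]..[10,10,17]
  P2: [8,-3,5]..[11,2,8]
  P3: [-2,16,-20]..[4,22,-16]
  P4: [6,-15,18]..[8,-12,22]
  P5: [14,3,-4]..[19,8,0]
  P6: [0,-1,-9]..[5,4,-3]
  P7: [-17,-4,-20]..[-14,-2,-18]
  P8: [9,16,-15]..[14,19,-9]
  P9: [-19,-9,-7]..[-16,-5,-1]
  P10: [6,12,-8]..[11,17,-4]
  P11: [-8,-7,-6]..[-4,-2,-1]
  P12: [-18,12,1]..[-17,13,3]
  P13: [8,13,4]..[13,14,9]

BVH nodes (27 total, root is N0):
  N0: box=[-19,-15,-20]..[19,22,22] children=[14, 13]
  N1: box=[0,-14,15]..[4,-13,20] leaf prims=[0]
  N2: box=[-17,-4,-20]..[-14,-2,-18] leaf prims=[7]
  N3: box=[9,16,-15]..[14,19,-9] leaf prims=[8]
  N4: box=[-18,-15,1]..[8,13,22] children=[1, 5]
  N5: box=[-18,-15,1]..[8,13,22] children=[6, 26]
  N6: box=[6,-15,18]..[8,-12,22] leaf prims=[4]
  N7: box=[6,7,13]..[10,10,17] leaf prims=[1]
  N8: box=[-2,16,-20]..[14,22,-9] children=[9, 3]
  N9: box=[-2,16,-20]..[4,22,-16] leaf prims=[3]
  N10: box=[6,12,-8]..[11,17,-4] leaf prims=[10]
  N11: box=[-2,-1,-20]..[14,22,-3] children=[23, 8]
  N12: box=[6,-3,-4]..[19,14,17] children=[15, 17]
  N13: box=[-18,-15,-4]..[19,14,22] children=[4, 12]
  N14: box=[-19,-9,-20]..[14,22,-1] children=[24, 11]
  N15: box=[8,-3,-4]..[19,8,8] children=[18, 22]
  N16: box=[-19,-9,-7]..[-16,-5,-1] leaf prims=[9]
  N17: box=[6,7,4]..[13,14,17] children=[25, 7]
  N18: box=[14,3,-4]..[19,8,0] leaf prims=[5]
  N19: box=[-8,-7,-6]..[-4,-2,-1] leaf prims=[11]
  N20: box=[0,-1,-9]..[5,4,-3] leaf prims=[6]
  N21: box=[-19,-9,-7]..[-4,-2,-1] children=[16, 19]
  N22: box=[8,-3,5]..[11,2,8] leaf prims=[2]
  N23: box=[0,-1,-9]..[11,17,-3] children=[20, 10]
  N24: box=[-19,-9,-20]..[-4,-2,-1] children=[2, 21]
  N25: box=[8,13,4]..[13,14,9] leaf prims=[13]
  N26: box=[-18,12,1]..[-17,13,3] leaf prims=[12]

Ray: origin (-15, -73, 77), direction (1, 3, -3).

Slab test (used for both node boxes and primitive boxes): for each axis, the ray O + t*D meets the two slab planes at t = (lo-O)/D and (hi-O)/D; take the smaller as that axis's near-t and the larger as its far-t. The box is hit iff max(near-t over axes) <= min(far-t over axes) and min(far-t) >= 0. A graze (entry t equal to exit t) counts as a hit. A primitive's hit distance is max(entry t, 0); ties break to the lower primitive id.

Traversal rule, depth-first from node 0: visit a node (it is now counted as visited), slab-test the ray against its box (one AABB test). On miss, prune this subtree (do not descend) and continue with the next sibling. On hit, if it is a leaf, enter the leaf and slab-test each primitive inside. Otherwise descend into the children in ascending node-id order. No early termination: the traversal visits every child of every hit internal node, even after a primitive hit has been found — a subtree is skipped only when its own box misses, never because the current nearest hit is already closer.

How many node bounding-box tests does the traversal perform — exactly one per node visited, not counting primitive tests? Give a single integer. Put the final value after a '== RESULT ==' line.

Walk:
N0 x:[-4,34] y:[58/3,95/3] z:[55/3,97/3] -> hit [58/3,95/3], descend [13, 14]
  N13 x:[-3,34] y:[58/3,29] z:[55/3,27] -> hit [58/3,27], descend [4, 12]
    N4 x:[-3,23] y:[58/3,86/3] z:[55/3,76/3] -> hit [58/3,23], descend [1, 5]
      N1 x:[15,19] y:[59/3,20] z:[19,62/3] -> miss, prune
      N5 x:[-3,23] y:[58/3,86/3] z:[55/3,76/3] -> hit [58/3,23], descend [6, 26]
        N6 x:[21,23] y:[58/3,61/3] z:[55/3,59/3] -> miss, prune
        N26 x:[-3,-2] y:[85/3,86/3] z:[74/3,76/3] -> miss, prune
    N12 x:[21,34] y:[70/3,29] z:[20,27] -> hit [70/3,27], descend [15, 17]
      N15 x:[23,34] y:[70/3,27] z:[23,27] -> hit [70/3,27], descend [18, 22]
        N18 x:[29,34] y:[76/3,27] z:[77/3,27] -> miss, prune
        N22 x:[23,26] y:[70/3,25] z:[23,24] -> hit [70/3,24] leaf, test {P2@t=70/3}
      N17 x:[21,28] y:[80/3,29] z:[20,73/3] -> miss, prune
  N14 x:[-4,29] y:[64/3,95/3] z:[26,97/3] -> hit [26,29], descend [11, 24]
    N11 x:[13,29] y:[24,95/3] z:[80/3,97/3] -> hit [80/3,29], descend [8, 23]
      N8 x:[13,29] y:[89/3,95/3] z:[86/3,97/3] -> miss, prune
      N23 x:[15,26] y:[24,30] z:[80/3,86/3] -> miss, prune
    N24 x:[-4,11] y:[64/3,71/3] z:[26,97/3] -> miss, prune

order=[0, 13, 4, 1, 5, 6, 26, 12, 15, 18, 22, 17, 14, 11, 8, 23, 24]  |boxes|=17  |leaves|=1  hit=P2

== RESULT ==
17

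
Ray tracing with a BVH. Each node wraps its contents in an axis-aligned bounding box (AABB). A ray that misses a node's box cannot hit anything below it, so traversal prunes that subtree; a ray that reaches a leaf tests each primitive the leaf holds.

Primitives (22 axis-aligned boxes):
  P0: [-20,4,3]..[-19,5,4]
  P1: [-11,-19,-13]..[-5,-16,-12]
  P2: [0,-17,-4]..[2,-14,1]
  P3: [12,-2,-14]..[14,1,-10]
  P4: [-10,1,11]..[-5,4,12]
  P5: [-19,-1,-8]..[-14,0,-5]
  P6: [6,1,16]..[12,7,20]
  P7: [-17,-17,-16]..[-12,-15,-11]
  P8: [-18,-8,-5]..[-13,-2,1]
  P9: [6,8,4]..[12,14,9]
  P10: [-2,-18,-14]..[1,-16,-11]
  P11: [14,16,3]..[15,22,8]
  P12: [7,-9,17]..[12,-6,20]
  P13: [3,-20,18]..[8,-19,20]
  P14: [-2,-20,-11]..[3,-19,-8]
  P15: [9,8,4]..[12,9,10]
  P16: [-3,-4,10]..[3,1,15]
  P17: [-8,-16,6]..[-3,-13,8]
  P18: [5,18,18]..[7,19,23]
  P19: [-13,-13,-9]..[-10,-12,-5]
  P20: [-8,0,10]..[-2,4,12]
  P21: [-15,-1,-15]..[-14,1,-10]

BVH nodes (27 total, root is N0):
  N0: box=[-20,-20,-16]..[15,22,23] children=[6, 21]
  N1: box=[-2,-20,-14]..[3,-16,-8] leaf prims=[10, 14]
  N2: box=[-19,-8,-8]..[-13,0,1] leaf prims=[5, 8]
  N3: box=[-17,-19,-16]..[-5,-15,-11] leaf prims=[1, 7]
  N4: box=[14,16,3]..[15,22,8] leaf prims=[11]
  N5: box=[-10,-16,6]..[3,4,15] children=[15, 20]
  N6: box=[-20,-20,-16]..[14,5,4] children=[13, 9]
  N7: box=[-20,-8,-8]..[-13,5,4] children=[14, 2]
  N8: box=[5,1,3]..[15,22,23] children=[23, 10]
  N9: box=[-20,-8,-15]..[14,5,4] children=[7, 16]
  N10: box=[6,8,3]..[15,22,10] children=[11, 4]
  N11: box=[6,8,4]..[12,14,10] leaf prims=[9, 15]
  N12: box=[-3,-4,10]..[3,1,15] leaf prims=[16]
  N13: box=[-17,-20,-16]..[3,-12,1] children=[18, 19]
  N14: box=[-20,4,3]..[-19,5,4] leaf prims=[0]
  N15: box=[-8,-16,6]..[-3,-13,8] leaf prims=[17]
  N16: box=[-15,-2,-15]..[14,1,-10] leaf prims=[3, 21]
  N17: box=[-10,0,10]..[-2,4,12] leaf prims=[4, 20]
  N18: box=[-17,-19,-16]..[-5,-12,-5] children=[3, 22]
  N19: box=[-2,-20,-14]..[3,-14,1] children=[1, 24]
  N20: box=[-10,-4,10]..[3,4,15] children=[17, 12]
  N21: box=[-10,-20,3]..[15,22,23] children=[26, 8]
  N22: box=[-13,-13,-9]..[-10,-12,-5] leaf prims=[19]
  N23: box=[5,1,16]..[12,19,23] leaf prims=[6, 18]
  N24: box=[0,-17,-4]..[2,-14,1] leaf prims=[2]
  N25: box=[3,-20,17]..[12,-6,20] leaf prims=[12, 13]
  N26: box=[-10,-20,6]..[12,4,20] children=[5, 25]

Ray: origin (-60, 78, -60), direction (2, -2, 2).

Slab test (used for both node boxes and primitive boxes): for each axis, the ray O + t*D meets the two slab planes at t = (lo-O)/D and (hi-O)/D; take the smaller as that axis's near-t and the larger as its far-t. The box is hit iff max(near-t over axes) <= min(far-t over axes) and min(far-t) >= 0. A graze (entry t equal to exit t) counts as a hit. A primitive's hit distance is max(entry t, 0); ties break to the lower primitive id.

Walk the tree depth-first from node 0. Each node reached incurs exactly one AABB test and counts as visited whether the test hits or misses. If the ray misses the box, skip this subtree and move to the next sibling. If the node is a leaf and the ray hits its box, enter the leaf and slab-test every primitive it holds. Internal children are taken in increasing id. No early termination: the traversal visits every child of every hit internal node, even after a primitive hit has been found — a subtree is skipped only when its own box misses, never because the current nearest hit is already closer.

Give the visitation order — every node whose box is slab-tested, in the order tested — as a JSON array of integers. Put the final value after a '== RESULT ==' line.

Traverse from the root:
N0 x:[20,75/2] y:[28,49] z:[22,83/2] -> hit [28,75/2], descend [6, 21]
  N6 x:[20,37] y:[73/2,49] z:[22,32] -> miss, prune
  N21 x:[25,75/2] y:[28,49] z:[63/2,83/2] -> hit [63/2,75/2], descend [8, 26]
    N8 x:[65/2,75/2] y:[28,77/2] z:[63/2,83/2] -> hit [65/2,75/2], descend [10, 23]
      N10 x:[33,75/2] y:[28,35] z:[63/2,35] -> hit [33,35], descend [4, 11]
        N4 x:[37,75/2] y:[28,31] z:[63/2,34] -> miss, prune
        N11 x:[33,36] y:[32,35] z:[32,35] -> hit [33,35] leaf, test {P9@t=33, P15@t=69/2}
      N23 x:[65/2,36] y:[59/2,77/2] z:[38,83/2] -> miss, prune
    N26 x:[25,36] y:[37,49] z:[33,40] -> miss, prune

order=[0, 6, 21, 8, 10, 4, 11, 23, 26]  |boxes|=9  |leaves|=1  hit=P9

== RESULT ==
[0, 6, 21, 8, 10, 4, 11, 23, 26]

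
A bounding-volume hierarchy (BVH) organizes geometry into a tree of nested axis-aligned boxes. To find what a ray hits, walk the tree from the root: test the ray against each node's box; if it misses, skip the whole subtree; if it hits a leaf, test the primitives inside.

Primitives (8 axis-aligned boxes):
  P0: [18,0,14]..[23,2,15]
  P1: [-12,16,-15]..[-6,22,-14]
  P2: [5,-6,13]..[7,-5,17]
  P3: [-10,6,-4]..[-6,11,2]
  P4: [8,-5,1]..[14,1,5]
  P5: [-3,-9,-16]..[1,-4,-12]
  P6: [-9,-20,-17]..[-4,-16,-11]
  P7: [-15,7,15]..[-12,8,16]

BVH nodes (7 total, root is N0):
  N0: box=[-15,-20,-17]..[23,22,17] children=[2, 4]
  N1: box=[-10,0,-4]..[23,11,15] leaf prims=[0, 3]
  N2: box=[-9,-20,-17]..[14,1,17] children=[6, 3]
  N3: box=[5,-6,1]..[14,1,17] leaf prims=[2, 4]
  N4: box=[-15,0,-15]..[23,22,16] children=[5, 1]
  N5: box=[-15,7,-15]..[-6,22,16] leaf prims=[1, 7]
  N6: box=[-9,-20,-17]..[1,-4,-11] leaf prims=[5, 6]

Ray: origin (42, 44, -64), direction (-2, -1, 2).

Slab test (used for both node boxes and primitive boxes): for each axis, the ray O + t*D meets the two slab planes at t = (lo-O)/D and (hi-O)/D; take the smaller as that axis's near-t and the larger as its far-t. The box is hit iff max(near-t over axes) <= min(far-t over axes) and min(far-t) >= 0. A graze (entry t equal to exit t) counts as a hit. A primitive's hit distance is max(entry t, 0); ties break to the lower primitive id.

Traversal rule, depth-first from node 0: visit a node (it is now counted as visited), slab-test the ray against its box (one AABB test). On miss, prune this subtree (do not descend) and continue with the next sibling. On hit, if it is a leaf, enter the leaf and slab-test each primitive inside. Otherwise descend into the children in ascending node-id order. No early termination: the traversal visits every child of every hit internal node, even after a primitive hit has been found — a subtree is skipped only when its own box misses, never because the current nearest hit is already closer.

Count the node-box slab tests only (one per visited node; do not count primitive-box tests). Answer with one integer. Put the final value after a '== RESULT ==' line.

Walk:
N0 x:[19/2,57/2] y:[22,64] z:[47/2,81/2] -> hit [47/2,57/2], descend [2, 4]
  N2 x:[14,51/2] y:[43,64] z:[47/2,81/2] -> miss, prune
  N4 x:[19/2,57/2] y:[22,44] z:[49/2,40] -> hit [49/2,57/2], descend [1, 5]
    N1 x:[19/2,26] y:[33,44] z:[30,79/2] -> miss, prune
    N5 x:[24,57/2] y:[22,37] z:[49/2,40] -> hit [49/2,57/2] leaf, test {P1@t=49/2, P7(miss)}

5 AABB tests over nodes [0, 2, 4, 1, 5]; 1 leaf entered; closest P1.

== RESULT ==
5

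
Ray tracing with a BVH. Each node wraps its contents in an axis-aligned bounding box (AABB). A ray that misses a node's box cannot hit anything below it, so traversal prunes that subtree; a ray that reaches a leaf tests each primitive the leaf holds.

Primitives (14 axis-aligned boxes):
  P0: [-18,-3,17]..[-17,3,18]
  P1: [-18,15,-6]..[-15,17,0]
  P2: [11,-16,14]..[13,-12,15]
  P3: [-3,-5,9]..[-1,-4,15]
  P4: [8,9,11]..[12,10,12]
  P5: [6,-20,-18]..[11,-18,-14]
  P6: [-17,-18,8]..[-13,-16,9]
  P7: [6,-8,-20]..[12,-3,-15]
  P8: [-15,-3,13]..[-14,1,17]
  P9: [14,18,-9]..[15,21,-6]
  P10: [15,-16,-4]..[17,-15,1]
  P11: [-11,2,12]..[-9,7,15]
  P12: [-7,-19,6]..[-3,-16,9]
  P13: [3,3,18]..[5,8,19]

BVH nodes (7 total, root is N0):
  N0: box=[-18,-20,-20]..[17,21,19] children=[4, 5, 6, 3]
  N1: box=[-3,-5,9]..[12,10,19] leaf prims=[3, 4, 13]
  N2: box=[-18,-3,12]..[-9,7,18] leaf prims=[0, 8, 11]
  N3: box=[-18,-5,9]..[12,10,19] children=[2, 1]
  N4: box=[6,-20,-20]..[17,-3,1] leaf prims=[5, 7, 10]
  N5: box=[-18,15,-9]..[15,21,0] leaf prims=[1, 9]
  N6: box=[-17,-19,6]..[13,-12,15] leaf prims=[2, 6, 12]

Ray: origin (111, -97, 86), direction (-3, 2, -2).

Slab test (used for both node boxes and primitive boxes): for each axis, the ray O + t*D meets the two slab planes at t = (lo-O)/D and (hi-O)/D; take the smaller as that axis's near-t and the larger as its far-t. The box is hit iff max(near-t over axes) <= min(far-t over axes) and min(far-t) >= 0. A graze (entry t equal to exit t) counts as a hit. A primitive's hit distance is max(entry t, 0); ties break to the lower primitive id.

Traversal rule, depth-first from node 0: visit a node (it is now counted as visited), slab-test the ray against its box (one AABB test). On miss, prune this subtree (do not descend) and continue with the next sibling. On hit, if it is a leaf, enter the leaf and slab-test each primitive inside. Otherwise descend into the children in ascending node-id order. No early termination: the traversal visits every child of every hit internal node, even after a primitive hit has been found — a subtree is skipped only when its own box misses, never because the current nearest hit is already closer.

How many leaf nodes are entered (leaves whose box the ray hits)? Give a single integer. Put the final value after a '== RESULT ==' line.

Traverse from the root:
N0 x:[94/3,43] y:[77/2,59] z:[67/2,53] -> hit [77/2,43], descend [3, 4, 5, 6]
  N3 x:[33,43] y:[46,107/2] z:[67/2,77/2] -> miss, prune
  N4 x:[94/3,35] y:[77/2,47] z:[85/2,53] -> miss, prune
  N5 x:[32,43] y:[56,59] z:[43,95/2] -> miss, prune
  N6 x:[98/3,128/3] y:[39,85/2] z:[71/2,40] -> hit [39,40] leaf, test {P2(miss), P6(miss), P12@t=39}

Summary -> nodes [0, 3, 4, 5, 6]; box-tests=5; leaf-entries=1; first=P12

== RESULT ==
1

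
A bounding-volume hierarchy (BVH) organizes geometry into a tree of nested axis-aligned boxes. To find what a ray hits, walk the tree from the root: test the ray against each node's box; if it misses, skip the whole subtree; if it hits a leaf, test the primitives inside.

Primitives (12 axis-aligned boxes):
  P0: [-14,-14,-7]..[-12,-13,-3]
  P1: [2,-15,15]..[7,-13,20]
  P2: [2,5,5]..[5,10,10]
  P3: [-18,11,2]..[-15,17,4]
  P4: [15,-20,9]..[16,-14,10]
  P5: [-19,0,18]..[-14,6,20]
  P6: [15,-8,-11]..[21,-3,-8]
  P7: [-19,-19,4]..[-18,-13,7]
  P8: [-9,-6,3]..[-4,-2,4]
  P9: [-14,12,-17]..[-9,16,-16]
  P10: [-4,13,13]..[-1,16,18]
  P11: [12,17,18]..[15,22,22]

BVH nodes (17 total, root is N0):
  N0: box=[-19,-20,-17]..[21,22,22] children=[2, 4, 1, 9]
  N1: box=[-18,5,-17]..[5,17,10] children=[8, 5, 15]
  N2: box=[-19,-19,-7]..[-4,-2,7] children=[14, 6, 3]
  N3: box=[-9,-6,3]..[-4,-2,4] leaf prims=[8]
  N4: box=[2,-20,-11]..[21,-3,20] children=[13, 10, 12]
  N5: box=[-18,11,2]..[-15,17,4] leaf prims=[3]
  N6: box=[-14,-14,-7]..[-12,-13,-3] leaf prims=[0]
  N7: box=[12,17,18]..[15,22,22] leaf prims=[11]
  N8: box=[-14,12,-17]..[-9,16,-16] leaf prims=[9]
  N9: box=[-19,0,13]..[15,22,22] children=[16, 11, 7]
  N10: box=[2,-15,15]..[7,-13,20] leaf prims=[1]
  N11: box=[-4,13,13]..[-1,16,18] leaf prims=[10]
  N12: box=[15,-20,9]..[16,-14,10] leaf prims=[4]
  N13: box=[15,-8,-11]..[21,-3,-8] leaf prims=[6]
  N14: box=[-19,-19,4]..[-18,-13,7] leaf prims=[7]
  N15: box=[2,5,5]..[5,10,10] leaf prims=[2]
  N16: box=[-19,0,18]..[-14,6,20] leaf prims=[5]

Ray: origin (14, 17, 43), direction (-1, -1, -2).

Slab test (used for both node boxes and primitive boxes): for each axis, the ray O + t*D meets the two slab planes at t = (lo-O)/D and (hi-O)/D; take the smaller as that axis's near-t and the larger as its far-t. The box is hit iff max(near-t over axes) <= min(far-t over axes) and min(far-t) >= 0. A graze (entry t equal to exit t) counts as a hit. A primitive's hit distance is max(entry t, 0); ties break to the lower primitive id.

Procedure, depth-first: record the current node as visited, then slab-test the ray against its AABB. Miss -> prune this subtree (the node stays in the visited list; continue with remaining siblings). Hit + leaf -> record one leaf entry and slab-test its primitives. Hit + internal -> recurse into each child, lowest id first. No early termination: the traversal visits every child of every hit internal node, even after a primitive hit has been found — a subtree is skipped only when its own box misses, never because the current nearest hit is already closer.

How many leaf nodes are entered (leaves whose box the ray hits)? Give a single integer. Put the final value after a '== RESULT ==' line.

Trace the traversal:
N0 x:[-7,33] y:[-5,37] z:[21/2,30] -> hit [21/2,30], descend [1, 2, 4, 9]
  N1 x:[9,32] y:[0,12] z:[33/2,30] -> miss, prune
  N2 x:[18,33] y:[19,36] z:[18,25] -> hit [19,25], descend [3, 6, 14]
    N3 x:[18,23] y:[19,23] z:[39/2,20] -> hit [39/2,20] leaf, test {P8@t=39/2}
    N6 x:[26,28] y:[30,31] z:[23,25] -> miss, prune
    N14 x:[32,33] y:[30,36] z:[18,39/2] -> miss, prune
  N4 x:[-7,12] y:[20,37] z:[23/2,27] -> miss, prune
  N9 x:[-1,33] y:[-5,17] z:[21/2,15] -> hit [21/2,15], descend [7, 11, 16]
    N7 x:[-1,2] y:[-5,0] z:[21/2,25/2] -> miss, prune
    N11 x:[15,18] y:[1,4] z:[25/2,15] -> miss, prune
    N16 x:[28,33] y:[11,17] z:[23/2,25/2] -> miss, prune

11 AABB tests over nodes [0, 1, 2, 3, 6, 14, 4, 9, 7, 11, 16]; 1 leaf entered; closest P8.

== RESULT ==
1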